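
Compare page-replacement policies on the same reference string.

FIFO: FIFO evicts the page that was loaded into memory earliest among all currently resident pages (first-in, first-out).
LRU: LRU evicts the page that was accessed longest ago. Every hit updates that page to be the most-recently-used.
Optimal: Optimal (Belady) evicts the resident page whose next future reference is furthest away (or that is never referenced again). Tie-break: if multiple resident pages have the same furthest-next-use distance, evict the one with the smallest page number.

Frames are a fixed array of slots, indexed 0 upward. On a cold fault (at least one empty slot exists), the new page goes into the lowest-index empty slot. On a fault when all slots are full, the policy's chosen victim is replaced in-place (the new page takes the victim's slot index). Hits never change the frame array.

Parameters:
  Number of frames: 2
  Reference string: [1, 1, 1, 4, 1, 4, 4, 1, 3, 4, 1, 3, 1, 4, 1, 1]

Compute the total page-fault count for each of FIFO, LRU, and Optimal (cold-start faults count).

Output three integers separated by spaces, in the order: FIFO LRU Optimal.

--- FIFO ---
  step 0: ref 1 -> FAULT, frames=[1,-] (faults so far: 1)
  step 1: ref 1 -> HIT, frames=[1,-] (faults so far: 1)
  step 2: ref 1 -> HIT, frames=[1,-] (faults so far: 1)
  step 3: ref 4 -> FAULT, frames=[1,4] (faults so far: 2)
  step 4: ref 1 -> HIT, frames=[1,4] (faults so far: 2)
  step 5: ref 4 -> HIT, frames=[1,4] (faults so far: 2)
  step 6: ref 4 -> HIT, frames=[1,4] (faults so far: 2)
  step 7: ref 1 -> HIT, frames=[1,4] (faults so far: 2)
  step 8: ref 3 -> FAULT, evict 1, frames=[3,4] (faults so far: 3)
  step 9: ref 4 -> HIT, frames=[3,4] (faults so far: 3)
  step 10: ref 1 -> FAULT, evict 4, frames=[3,1] (faults so far: 4)
  step 11: ref 3 -> HIT, frames=[3,1] (faults so far: 4)
  step 12: ref 1 -> HIT, frames=[3,1] (faults so far: 4)
  step 13: ref 4 -> FAULT, evict 3, frames=[4,1] (faults so far: 5)
  step 14: ref 1 -> HIT, frames=[4,1] (faults so far: 5)
  step 15: ref 1 -> HIT, frames=[4,1] (faults so far: 5)
  FIFO total faults: 5
--- LRU ---
  step 0: ref 1 -> FAULT, frames=[1,-] (faults so far: 1)
  step 1: ref 1 -> HIT, frames=[1,-] (faults so far: 1)
  step 2: ref 1 -> HIT, frames=[1,-] (faults so far: 1)
  step 3: ref 4 -> FAULT, frames=[1,4] (faults so far: 2)
  step 4: ref 1 -> HIT, frames=[1,4] (faults so far: 2)
  step 5: ref 4 -> HIT, frames=[1,4] (faults so far: 2)
  step 6: ref 4 -> HIT, frames=[1,4] (faults so far: 2)
  step 7: ref 1 -> HIT, frames=[1,4] (faults so far: 2)
  step 8: ref 3 -> FAULT, evict 4, frames=[1,3] (faults so far: 3)
  step 9: ref 4 -> FAULT, evict 1, frames=[4,3] (faults so far: 4)
  step 10: ref 1 -> FAULT, evict 3, frames=[4,1] (faults so far: 5)
  step 11: ref 3 -> FAULT, evict 4, frames=[3,1] (faults so far: 6)
  step 12: ref 1 -> HIT, frames=[3,1] (faults so far: 6)
  step 13: ref 4 -> FAULT, evict 3, frames=[4,1] (faults so far: 7)
  step 14: ref 1 -> HIT, frames=[4,1] (faults so far: 7)
  step 15: ref 1 -> HIT, frames=[4,1] (faults so far: 7)
  LRU total faults: 7
--- Optimal ---
  step 0: ref 1 -> FAULT, frames=[1,-] (faults so far: 1)
  step 1: ref 1 -> HIT, frames=[1,-] (faults so far: 1)
  step 2: ref 1 -> HIT, frames=[1,-] (faults so far: 1)
  step 3: ref 4 -> FAULT, frames=[1,4] (faults so far: 2)
  step 4: ref 1 -> HIT, frames=[1,4] (faults so far: 2)
  step 5: ref 4 -> HIT, frames=[1,4] (faults so far: 2)
  step 6: ref 4 -> HIT, frames=[1,4] (faults so far: 2)
  step 7: ref 1 -> HIT, frames=[1,4] (faults so far: 2)
  step 8: ref 3 -> FAULT, evict 1, frames=[3,4] (faults so far: 3)
  step 9: ref 4 -> HIT, frames=[3,4] (faults so far: 3)
  step 10: ref 1 -> FAULT, evict 4, frames=[3,1] (faults so far: 4)
  step 11: ref 3 -> HIT, frames=[3,1] (faults so far: 4)
  step 12: ref 1 -> HIT, frames=[3,1] (faults so far: 4)
  step 13: ref 4 -> FAULT, evict 3, frames=[4,1] (faults so far: 5)
  step 14: ref 1 -> HIT, frames=[4,1] (faults so far: 5)
  step 15: ref 1 -> HIT, frames=[4,1] (faults so far: 5)
  Optimal total faults: 5

Answer: 5 7 5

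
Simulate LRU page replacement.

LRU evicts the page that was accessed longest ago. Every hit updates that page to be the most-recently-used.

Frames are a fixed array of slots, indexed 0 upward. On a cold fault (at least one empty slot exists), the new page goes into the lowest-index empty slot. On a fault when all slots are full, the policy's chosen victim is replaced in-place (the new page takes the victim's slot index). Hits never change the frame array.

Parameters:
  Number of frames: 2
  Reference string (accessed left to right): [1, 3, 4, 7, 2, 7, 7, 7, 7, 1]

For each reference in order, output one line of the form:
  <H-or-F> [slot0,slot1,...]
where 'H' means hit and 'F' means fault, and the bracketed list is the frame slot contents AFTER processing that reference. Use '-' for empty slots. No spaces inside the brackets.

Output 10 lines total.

F [1,-]
F [1,3]
F [4,3]
F [4,7]
F [2,7]
H [2,7]
H [2,7]
H [2,7]
H [2,7]
F [1,7]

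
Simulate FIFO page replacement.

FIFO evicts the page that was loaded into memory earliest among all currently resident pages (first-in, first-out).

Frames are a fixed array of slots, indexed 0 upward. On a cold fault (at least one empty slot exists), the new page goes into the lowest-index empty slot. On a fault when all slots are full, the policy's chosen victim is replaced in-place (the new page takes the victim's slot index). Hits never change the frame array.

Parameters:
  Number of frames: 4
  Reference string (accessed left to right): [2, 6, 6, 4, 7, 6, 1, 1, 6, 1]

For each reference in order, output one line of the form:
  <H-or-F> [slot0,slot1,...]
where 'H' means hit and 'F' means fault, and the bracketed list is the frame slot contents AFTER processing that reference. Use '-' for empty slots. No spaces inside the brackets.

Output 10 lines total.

F [2,-,-,-]
F [2,6,-,-]
H [2,6,-,-]
F [2,6,4,-]
F [2,6,4,7]
H [2,6,4,7]
F [1,6,4,7]
H [1,6,4,7]
H [1,6,4,7]
H [1,6,4,7]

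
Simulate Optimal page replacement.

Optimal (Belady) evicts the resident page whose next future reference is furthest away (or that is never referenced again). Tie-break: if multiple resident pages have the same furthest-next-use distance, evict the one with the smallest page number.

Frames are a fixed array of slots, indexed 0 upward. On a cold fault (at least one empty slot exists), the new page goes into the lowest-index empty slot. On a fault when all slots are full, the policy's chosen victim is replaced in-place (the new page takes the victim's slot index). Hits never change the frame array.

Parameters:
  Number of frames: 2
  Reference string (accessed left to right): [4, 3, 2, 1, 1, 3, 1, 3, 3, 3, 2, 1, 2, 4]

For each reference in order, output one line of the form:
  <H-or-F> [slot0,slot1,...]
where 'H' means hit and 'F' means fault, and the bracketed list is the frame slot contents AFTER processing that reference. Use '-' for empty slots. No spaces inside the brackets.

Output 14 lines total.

F [4,-]
F [4,3]
F [2,3]
F [1,3]
H [1,3]
H [1,3]
H [1,3]
H [1,3]
H [1,3]
H [1,3]
F [1,2]
H [1,2]
H [1,2]
F [4,2]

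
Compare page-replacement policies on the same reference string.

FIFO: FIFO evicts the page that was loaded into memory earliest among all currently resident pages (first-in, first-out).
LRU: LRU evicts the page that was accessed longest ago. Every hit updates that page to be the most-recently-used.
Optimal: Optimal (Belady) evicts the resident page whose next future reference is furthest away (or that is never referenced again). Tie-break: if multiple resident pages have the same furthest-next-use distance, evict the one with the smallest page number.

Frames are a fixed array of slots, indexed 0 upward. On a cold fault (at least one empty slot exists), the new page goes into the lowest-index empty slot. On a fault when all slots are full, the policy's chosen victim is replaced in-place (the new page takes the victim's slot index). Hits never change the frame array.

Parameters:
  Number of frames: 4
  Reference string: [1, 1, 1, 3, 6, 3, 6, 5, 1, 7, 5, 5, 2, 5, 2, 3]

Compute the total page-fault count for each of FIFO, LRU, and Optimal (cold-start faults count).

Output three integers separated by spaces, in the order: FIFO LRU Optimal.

Answer: 7 7 6

Derivation:
--- FIFO ---
  step 0: ref 1 -> FAULT, frames=[1,-,-,-] (faults so far: 1)
  step 1: ref 1 -> HIT, frames=[1,-,-,-] (faults so far: 1)
  step 2: ref 1 -> HIT, frames=[1,-,-,-] (faults so far: 1)
  step 3: ref 3 -> FAULT, frames=[1,3,-,-] (faults so far: 2)
  step 4: ref 6 -> FAULT, frames=[1,3,6,-] (faults so far: 3)
  step 5: ref 3 -> HIT, frames=[1,3,6,-] (faults so far: 3)
  step 6: ref 6 -> HIT, frames=[1,3,6,-] (faults so far: 3)
  step 7: ref 5 -> FAULT, frames=[1,3,6,5] (faults so far: 4)
  step 8: ref 1 -> HIT, frames=[1,3,6,5] (faults so far: 4)
  step 9: ref 7 -> FAULT, evict 1, frames=[7,3,6,5] (faults so far: 5)
  step 10: ref 5 -> HIT, frames=[7,3,6,5] (faults so far: 5)
  step 11: ref 5 -> HIT, frames=[7,3,6,5] (faults so far: 5)
  step 12: ref 2 -> FAULT, evict 3, frames=[7,2,6,5] (faults so far: 6)
  step 13: ref 5 -> HIT, frames=[7,2,6,5] (faults so far: 6)
  step 14: ref 2 -> HIT, frames=[7,2,6,5] (faults so far: 6)
  step 15: ref 3 -> FAULT, evict 6, frames=[7,2,3,5] (faults so far: 7)
  FIFO total faults: 7
--- LRU ---
  step 0: ref 1 -> FAULT, frames=[1,-,-,-] (faults so far: 1)
  step 1: ref 1 -> HIT, frames=[1,-,-,-] (faults so far: 1)
  step 2: ref 1 -> HIT, frames=[1,-,-,-] (faults so far: 1)
  step 3: ref 3 -> FAULT, frames=[1,3,-,-] (faults so far: 2)
  step 4: ref 6 -> FAULT, frames=[1,3,6,-] (faults so far: 3)
  step 5: ref 3 -> HIT, frames=[1,3,6,-] (faults so far: 3)
  step 6: ref 6 -> HIT, frames=[1,3,6,-] (faults so far: 3)
  step 7: ref 5 -> FAULT, frames=[1,3,6,5] (faults so far: 4)
  step 8: ref 1 -> HIT, frames=[1,3,6,5] (faults so far: 4)
  step 9: ref 7 -> FAULT, evict 3, frames=[1,7,6,5] (faults so far: 5)
  step 10: ref 5 -> HIT, frames=[1,7,6,5] (faults so far: 5)
  step 11: ref 5 -> HIT, frames=[1,7,6,5] (faults so far: 5)
  step 12: ref 2 -> FAULT, evict 6, frames=[1,7,2,5] (faults so far: 6)
  step 13: ref 5 -> HIT, frames=[1,7,2,5] (faults so far: 6)
  step 14: ref 2 -> HIT, frames=[1,7,2,5] (faults so far: 6)
  step 15: ref 3 -> FAULT, evict 1, frames=[3,7,2,5] (faults so far: 7)
  LRU total faults: 7
--- Optimal ---
  step 0: ref 1 -> FAULT, frames=[1,-,-,-] (faults so far: 1)
  step 1: ref 1 -> HIT, frames=[1,-,-,-] (faults so far: 1)
  step 2: ref 1 -> HIT, frames=[1,-,-,-] (faults so far: 1)
  step 3: ref 3 -> FAULT, frames=[1,3,-,-] (faults so far: 2)
  step 4: ref 6 -> FAULT, frames=[1,3,6,-] (faults so far: 3)
  step 5: ref 3 -> HIT, frames=[1,3,6,-] (faults so far: 3)
  step 6: ref 6 -> HIT, frames=[1,3,6,-] (faults so far: 3)
  step 7: ref 5 -> FAULT, frames=[1,3,6,5] (faults so far: 4)
  step 8: ref 1 -> HIT, frames=[1,3,6,5] (faults so far: 4)
  step 9: ref 7 -> FAULT, evict 1, frames=[7,3,6,5] (faults so far: 5)
  step 10: ref 5 -> HIT, frames=[7,3,6,5] (faults so far: 5)
  step 11: ref 5 -> HIT, frames=[7,3,6,5] (faults so far: 5)
  step 12: ref 2 -> FAULT, evict 6, frames=[7,3,2,5] (faults so far: 6)
  step 13: ref 5 -> HIT, frames=[7,3,2,5] (faults so far: 6)
  step 14: ref 2 -> HIT, frames=[7,3,2,5] (faults so far: 6)
  step 15: ref 3 -> HIT, frames=[7,3,2,5] (faults so far: 6)
  Optimal total faults: 6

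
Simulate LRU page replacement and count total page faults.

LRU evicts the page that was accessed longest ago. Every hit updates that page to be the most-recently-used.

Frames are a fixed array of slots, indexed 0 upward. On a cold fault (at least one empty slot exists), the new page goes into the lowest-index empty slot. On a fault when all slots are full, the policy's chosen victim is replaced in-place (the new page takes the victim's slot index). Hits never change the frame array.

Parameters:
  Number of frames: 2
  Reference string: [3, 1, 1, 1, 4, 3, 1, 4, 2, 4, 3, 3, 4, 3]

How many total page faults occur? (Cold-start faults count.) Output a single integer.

Answer: 8

Derivation:
Step 0: ref 3 → FAULT, frames=[3,-]
Step 1: ref 1 → FAULT, frames=[3,1]
Step 2: ref 1 → HIT, frames=[3,1]
Step 3: ref 1 → HIT, frames=[3,1]
Step 4: ref 4 → FAULT (evict 3), frames=[4,1]
Step 5: ref 3 → FAULT (evict 1), frames=[4,3]
Step 6: ref 1 → FAULT (evict 4), frames=[1,3]
Step 7: ref 4 → FAULT (evict 3), frames=[1,4]
Step 8: ref 2 → FAULT (evict 1), frames=[2,4]
Step 9: ref 4 → HIT, frames=[2,4]
Step 10: ref 3 → FAULT (evict 2), frames=[3,4]
Step 11: ref 3 → HIT, frames=[3,4]
Step 12: ref 4 → HIT, frames=[3,4]
Step 13: ref 3 → HIT, frames=[3,4]
Total faults: 8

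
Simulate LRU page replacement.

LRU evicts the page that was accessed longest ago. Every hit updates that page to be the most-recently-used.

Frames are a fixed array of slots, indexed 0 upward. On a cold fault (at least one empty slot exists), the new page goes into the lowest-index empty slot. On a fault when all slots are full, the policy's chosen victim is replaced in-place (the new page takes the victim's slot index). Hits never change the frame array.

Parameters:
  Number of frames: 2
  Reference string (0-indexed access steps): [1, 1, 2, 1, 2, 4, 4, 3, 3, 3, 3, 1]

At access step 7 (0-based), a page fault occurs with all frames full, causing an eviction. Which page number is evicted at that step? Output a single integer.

Answer: 2

Derivation:
Step 0: ref 1 -> FAULT, frames=[1,-]
Step 1: ref 1 -> HIT, frames=[1,-]
Step 2: ref 2 -> FAULT, frames=[1,2]
Step 3: ref 1 -> HIT, frames=[1,2]
Step 4: ref 2 -> HIT, frames=[1,2]
Step 5: ref 4 -> FAULT, evict 1, frames=[4,2]
Step 6: ref 4 -> HIT, frames=[4,2]
Step 7: ref 3 -> FAULT, evict 2, frames=[4,3]
At step 7: evicted page 2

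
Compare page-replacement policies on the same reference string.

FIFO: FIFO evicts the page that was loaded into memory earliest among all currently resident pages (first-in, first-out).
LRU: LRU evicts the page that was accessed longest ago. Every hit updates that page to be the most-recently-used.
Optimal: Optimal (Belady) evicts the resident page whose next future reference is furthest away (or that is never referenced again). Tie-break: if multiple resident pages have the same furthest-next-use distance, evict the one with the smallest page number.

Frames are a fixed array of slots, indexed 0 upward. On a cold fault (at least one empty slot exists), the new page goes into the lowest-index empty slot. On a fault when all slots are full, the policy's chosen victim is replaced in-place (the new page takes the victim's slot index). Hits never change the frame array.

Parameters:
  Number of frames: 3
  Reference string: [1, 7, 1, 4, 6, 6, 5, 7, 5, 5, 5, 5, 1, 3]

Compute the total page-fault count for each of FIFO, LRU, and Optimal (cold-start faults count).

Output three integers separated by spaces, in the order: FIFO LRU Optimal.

Answer: 8 8 6

Derivation:
--- FIFO ---
  step 0: ref 1 -> FAULT, frames=[1,-,-] (faults so far: 1)
  step 1: ref 7 -> FAULT, frames=[1,7,-] (faults so far: 2)
  step 2: ref 1 -> HIT, frames=[1,7,-] (faults so far: 2)
  step 3: ref 4 -> FAULT, frames=[1,7,4] (faults so far: 3)
  step 4: ref 6 -> FAULT, evict 1, frames=[6,7,4] (faults so far: 4)
  step 5: ref 6 -> HIT, frames=[6,7,4] (faults so far: 4)
  step 6: ref 5 -> FAULT, evict 7, frames=[6,5,4] (faults so far: 5)
  step 7: ref 7 -> FAULT, evict 4, frames=[6,5,7] (faults so far: 6)
  step 8: ref 5 -> HIT, frames=[6,5,7] (faults so far: 6)
  step 9: ref 5 -> HIT, frames=[6,5,7] (faults so far: 6)
  step 10: ref 5 -> HIT, frames=[6,5,7] (faults so far: 6)
  step 11: ref 5 -> HIT, frames=[6,5,7] (faults so far: 6)
  step 12: ref 1 -> FAULT, evict 6, frames=[1,5,7] (faults so far: 7)
  step 13: ref 3 -> FAULT, evict 5, frames=[1,3,7] (faults so far: 8)
  FIFO total faults: 8
--- LRU ---
  step 0: ref 1 -> FAULT, frames=[1,-,-] (faults so far: 1)
  step 1: ref 7 -> FAULT, frames=[1,7,-] (faults so far: 2)
  step 2: ref 1 -> HIT, frames=[1,7,-] (faults so far: 2)
  step 3: ref 4 -> FAULT, frames=[1,7,4] (faults so far: 3)
  step 4: ref 6 -> FAULT, evict 7, frames=[1,6,4] (faults so far: 4)
  step 5: ref 6 -> HIT, frames=[1,6,4] (faults so far: 4)
  step 6: ref 5 -> FAULT, evict 1, frames=[5,6,4] (faults so far: 5)
  step 7: ref 7 -> FAULT, evict 4, frames=[5,6,7] (faults so far: 6)
  step 8: ref 5 -> HIT, frames=[5,6,7] (faults so far: 6)
  step 9: ref 5 -> HIT, frames=[5,6,7] (faults so far: 6)
  step 10: ref 5 -> HIT, frames=[5,6,7] (faults so far: 6)
  step 11: ref 5 -> HIT, frames=[5,6,7] (faults so far: 6)
  step 12: ref 1 -> FAULT, evict 6, frames=[5,1,7] (faults so far: 7)
  step 13: ref 3 -> FAULT, evict 7, frames=[5,1,3] (faults so far: 8)
  LRU total faults: 8
--- Optimal ---
  step 0: ref 1 -> FAULT, frames=[1,-,-] (faults so far: 1)
  step 1: ref 7 -> FAULT, frames=[1,7,-] (faults so far: 2)
  step 2: ref 1 -> HIT, frames=[1,7,-] (faults so far: 2)
  step 3: ref 4 -> FAULT, frames=[1,7,4] (faults so far: 3)
  step 4: ref 6 -> FAULT, evict 4, frames=[1,7,6] (faults so far: 4)
  step 5: ref 6 -> HIT, frames=[1,7,6] (faults so far: 4)
  step 6: ref 5 -> FAULT, evict 6, frames=[1,7,5] (faults so far: 5)
  step 7: ref 7 -> HIT, frames=[1,7,5] (faults so far: 5)
  step 8: ref 5 -> HIT, frames=[1,7,5] (faults so far: 5)
  step 9: ref 5 -> HIT, frames=[1,7,5] (faults so far: 5)
  step 10: ref 5 -> HIT, frames=[1,7,5] (faults so far: 5)
  step 11: ref 5 -> HIT, frames=[1,7,5] (faults so far: 5)
  step 12: ref 1 -> HIT, frames=[1,7,5] (faults so far: 5)
  step 13: ref 3 -> FAULT, evict 1, frames=[3,7,5] (faults so far: 6)
  Optimal total faults: 6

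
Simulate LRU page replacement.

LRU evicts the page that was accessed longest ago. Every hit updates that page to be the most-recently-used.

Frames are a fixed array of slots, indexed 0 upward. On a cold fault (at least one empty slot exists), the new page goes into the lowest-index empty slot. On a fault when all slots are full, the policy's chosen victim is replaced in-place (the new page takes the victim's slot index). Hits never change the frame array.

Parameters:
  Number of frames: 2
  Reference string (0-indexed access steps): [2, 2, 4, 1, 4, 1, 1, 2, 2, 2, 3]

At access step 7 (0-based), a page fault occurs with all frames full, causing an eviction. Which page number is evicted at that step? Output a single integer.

Answer: 4

Derivation:
Step 0: ref 2 -> FAULT, frames=[2,-]
Step 1: ref 2 -> HIT, frames=[2,-]
Step 2: ref 4 -> FAULT, frames=[2,4]
Step 3: ref 1 -> FAULT, evict 2, frames=[1,4]
Step 4: ref 4 -> HIT, frames=[1,4]
Step 5: ref 1 -> HIT, frames=[1,4]
Step 6: ref 1 -> HIT, frames=[1,4]
Step 7: ref 2 -> FAULT, evict 4, frames=[1,2]
At step 7: evicted page 4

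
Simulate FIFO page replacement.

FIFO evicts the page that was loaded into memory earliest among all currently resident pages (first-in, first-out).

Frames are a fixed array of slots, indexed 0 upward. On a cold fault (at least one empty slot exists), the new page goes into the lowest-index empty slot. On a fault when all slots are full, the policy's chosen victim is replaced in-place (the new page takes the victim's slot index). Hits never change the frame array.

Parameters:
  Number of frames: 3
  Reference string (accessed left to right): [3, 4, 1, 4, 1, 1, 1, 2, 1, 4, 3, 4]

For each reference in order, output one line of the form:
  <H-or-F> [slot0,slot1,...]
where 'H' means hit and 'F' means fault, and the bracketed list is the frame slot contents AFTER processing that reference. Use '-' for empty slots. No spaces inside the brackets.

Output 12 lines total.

F [3,-,-]
F [3,4,-]
F [3,4,1]
H [3,4,1]
H [3,4,1]
H [3,4,1]
H [3,4,1]
F [2,4,1]
H [2,4,1]
H [2,4,1]
F [2,3,1]
F [2,3,4]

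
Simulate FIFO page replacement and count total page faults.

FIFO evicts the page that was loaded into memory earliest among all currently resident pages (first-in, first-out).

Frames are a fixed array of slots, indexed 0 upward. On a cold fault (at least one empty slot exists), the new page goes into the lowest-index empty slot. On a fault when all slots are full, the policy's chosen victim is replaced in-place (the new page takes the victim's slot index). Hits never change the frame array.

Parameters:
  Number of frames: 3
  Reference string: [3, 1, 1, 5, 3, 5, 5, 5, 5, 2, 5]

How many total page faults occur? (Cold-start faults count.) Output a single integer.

Answer: 4

Derivation:
Step 0: ref 3 → FAULT, frames=[3,-,-]
Step 1: ref 1 → FAULT, frames=[3,1,-]
Step 2: ref 1 → HIT, frames=[3,1,-]
Step 3: ref 5 → FAULT, frames=[3,1,5]
Step 4: ref 3 → HIT, frames=[3,1,5]
Step 5: ref 5 → HIT, frames=[3,1,5]
Step 6: ref 5 → HIT, frames=[3,1,5]
Step 7: ref 5 → HIT, frames=[3,1,5]
Step 8: ref 5 → HIT, frames=[3,1,5]
Step 9: ref 2 → FAULT (evict 3), frames=[2,1,5]
Step 10: ref 5 → HIT, frames=[2,1,5]
Total faults: 4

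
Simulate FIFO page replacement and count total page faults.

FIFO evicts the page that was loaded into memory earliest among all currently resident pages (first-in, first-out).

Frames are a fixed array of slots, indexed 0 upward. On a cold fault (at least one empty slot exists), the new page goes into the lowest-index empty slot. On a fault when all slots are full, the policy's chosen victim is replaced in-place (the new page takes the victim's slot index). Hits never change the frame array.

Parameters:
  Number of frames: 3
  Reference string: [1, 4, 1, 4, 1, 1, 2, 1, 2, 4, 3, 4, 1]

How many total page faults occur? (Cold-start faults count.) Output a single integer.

Answer: 5

Derivation:
Step 0: ref 1 → FAULT, frames=[1,-,-]
Step 1: ref 4 → FAULT, frames=[1,4,-]
Step 2: ref 1 → HIT, frames=[1,4,-]
Step 3: ref 4 → HIT, frames=[1,4,-]
Step 4: ref 1 → HIT, frames=[1,4,-]
Step 5: ref 1 → HIT, frames=[1,4,-]
Step 6: ref 2 → FAULT, frames=[1,4,2]
Step 7: ref 1 → HIT, frames=[1,4,2]
Step 8: ref 2 → HIT, frames=[1,4,2]
Step 9: ref 4 → HIT, frames=[1,4,2]
Step 10: ref 3 → FAULT (evict 1), frames=[3,4,2]
Step 11: ref 4 → HIT, frames=[3,4,2]
Step 12: ref 1 → FAULT (evict 4), frames=[3,1,2]
Total faults: 5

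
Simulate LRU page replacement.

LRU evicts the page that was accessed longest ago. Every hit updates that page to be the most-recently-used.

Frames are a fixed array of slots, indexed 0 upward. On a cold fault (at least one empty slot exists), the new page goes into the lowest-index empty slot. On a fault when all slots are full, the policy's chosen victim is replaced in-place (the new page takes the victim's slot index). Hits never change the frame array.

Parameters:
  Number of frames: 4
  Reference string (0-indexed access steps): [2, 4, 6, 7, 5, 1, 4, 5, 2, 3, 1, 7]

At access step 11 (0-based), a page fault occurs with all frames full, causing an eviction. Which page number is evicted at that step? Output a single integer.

Step 0: ref 2 -> FAULT, frames=[2,-,-,-]
Step 1: ref 4 -> FAULT, frames=[2,4,-,-]
Step 2: ref 6 -> FAULT, frames=[2,4,6,-]
Step 3: ref 7 -> FAULT, frames=[2,4,6,7]
Step 4: ref 5 -> FAULT, evict 2, frames=[5,4,6,7]
Step 5: ref 1 -> FAULT, evict 4, frames=[5,1,6,7]
Step 6: ref 4 -> FAULT, evict 6, frames=[5,1,4,7]
Step 7: ref 5 -> HIT, frames=[5,1,4,7]
Step 8: ref 2 -> FAULT, evict 7, frames=[5,1,4,2]
Step 9: ref 3 -> FAULT, evict 1, frames=[5,3,4,2]
Step 10: ref 1 -> FAULT, evict 4, frames=[5,3,1,2]
Step 11: ref 7 -> FAULT, evict 5, frames=[7,3,1,2]
At step 11: evicted page 5

Answer: 5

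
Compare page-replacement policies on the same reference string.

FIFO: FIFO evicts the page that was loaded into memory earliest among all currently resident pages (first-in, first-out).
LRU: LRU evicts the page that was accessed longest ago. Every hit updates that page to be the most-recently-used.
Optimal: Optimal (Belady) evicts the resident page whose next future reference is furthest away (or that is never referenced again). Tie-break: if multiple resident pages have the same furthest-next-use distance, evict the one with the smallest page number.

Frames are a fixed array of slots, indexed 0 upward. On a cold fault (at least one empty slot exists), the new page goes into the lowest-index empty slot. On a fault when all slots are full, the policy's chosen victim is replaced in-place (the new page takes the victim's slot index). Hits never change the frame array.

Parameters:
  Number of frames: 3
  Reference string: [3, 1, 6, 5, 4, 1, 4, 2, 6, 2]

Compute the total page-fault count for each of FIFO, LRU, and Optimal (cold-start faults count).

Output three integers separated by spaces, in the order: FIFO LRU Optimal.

Answer: 8 8 6

Derivation:
--- FIFO ---
  step 0: ref 3 -> FAULT, frames=[3,-,-] (faults so far: 1)
  step 1: ref 1 -> FAULT, frames=[3,1,-] (faults so far: 2)
  step 2: ref 6 -> FAULT, frames=[3,1,6] (faults so far: 3)
  step 3: ref 5 -> FAULT, evict 3, frames=[5,1,6] (faults so far: 4)
  step 4: ref 4 -> FAULT, evict 1, frames=[5,4,6] (faults so far: 5)
  step 5: ref 1 -> FAULT, evict 6, frames=[5,4,1] (faults so far: 6)
  step 6: ref 4 -> HIT, frames=[5,4,1] (faults so far: 6)
  step 7: ref 2 -> FAULT, evict 5, frames=[2,4,1] (faults so far: 7)
  step 8: ref 6 -> FAULT, evict 4, frames=[2,6,1] (faults so far: 8)
  step 9: ref 2 -> HIT, frames=[2,6,1] (faults so far: 8)
  FIFO total faults: 8
--- LRU ---
  step 0: ref 3 -> FAULT, frames=[3,-,-] (faults so far: 1)
  step 1: ref 1 -> FAULT, frames=[3,1,-] (faults so far: 2)
  step 2: ref 6 -> FAULT, frames=[3,1,6] (faults so far: 3)
  step 3: ref 5 -> FAULT, evict 3, frames=[5,1,6] (faults so far: 4)
  step 4: ref 4 -> FAULT, evict 1, frames=[5,4,6] (faults so far: 5)
  step 5: ref 1 -> FAULT, evict 6, frames=[5,4,1] (faults so far: 6)
  step 6: ref 4 -> HIT, frames=[5,4,1] (faults so far: 6)
  step 7: ref 2 -> FAULT, evict 5, frames=[2,4,1] (faults so far: 7)
  step 8: ref 6 -> FAULT, evict 1, frames=[2,4,6] (faults so far: 8)
  step 9: ref 2 -> HIT, frames=[2,4,6] (faults so far: 8)
  LRU total faults: 8
--- Optimal ---
  step 0: ref 3 -> FAULT, frames=[3,-,-] (faults so far: 1)
  step 1: ref 1 -> FAULT, frames=[3,1,-] (faults so far: 2)
  step 2: ref 6 -> FAULT, frames=[3,1,6] (faults so far: 3)
  step 3: ref 5 -> FAULT, evict 3, frames=[5,1,6] (faults so far: 4)
  step 4: ref 4 -> FAULT, evict 5, frames=[4,1,6] (faults so far: 5)
  step 5: ref 1 -> HIT, frames=[4,1,6] (faults so far: 5)
  step 6: ref 4 -> HIT, frames=[4,1,6] (faults so far: 5)
  step 7: ref 2 -> FAULT, evict 1, frames=[4,2,6] (faults so far: 6)
  step 8: ref 6 -> HIT, frames=[4,2,6] (faults so far: 6)
  step 9: ref 2 -> HIT, frames=[4,2,6] (faults so far: 6)
  Optimal total faults: 6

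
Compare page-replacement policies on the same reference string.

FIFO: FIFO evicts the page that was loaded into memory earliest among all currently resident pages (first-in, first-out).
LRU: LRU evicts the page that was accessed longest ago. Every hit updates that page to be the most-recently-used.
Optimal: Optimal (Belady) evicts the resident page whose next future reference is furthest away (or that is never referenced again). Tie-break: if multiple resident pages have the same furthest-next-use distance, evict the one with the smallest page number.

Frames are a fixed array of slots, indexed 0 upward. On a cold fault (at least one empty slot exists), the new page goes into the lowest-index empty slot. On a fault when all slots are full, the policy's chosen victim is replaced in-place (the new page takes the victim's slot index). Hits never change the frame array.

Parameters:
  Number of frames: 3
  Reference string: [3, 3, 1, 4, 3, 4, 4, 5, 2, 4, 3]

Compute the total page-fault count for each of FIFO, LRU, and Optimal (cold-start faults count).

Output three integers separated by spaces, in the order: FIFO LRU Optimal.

Answer: 6 6 5

Derivation:
--- FIFO ---
  step 0: ref 3 -> FAULT, frames=[3,-,-] (faults so far: 1)
  step 1: ref 3 -> HIT, frames=[3,-,-] (faults so far: 1)
  step 2: ref 1 -> FAULT, frames=[3,1,-] (faults so far: 2)
  step 3: ref 4 -> FAULT, frames=[3,1,4] (faults so far: 3)
  step 4: ref 3 -> HIT, frames=[3,1,4] (faults so far: 3)
  step 5: ref 4 -> HIT, frames=[3,1,4] (faults so far: 3)
  step 6: ref 4 -> HIT, frames=[3,1,4] (faults so far: 3)
  step 7: ref 5 -> FAULT, evict 3, frames=[5,1,4] (faults so far: 4)
  step 8: ref 2 -> FAULT, evict 1, frames=[5,2,4] (faults so far: 5)
  step 9: ref 4 -> HIT, frames=[5,2,4] (faults so far: 5)
  step 10: ref 3 -> FAULT, evict 4, frames=[5,2,3] (faults so far: 6)
  FIFO total faults: 6
--- LRU ---
  step 0: ref 3 -> FAULT, frames=[3,-,-] (faults so far: 1)
  step 1: ref 3 -> HIT, frames=[3,-,-] (faults so far: 1)
  step 2: ref 1 -> FAULT, frames=[3,1,-] (faults so far: 2)
  step 3: ref 4 -> FAULT, frames=[3,1,4] (faults so far: 3)
  step 4: ref 3 -> HIT, frames=[3,1,4] (faults so far: 3)
  step 5: ref 4 -> HIT, frames=[3,1,4] (faults so far: 3)
  step 6: ref 4 -> HIT, frames=[3,1,4] (faults so far: 3)
  step 7: ref 5 -> FAULT, evict 1, frames=[3,5,4] (faults so far: 4)
  step 8: ref 2 -> FAULT, evict 3, frames=[2,5,4] (faults so far: 5)
  step 9: ref 4 -> HIT, frames=[2,5,4] (faults so far: 5)
  step 10: ref 3 -> FAULT, evict 5, frames=[2,3,4] (faults so far: 6)
  LRU total faults: 6
--- Optimal ---
  step 0: ref 3 -> FAULT, frames=[3,-,-] (faults so far: 1)
  step 1: ref 3 -> HIT, frames=[3,-,-] (faults so far: 1)
  step 2: ref 1 -> FAULT, frames=[3,1,-] (faults so far: 2)
  step 3: ref 4 -> FAULT, frames=[3,1,4] (faults so far: 3)
  step 4: ref 3 -> HIT, frames=[3,1,4] (faults so far: 3)
  step 5: ref 4 -> HIT, frames=[3,1,4] (faults so far: 3)
  step 6: ref 4 -> HIT, frames=[3,1,4] (faults so far: 3)
  step 7: ref 5 -> FAULT, evict 1, frames=[3,5,4] (faults so far: 4)
  step 8: ref 2 -> FAULT, evict 5, frames=[3,2,4] (faults so far: 5)
  step 9: ref 4 -> HIT, frames=[3,2,4] (faults so far: 5)
  step 10: ref 3 -> HIT, frames=[3,2,4] (faults so far: 5)
  Optimal total faults: 5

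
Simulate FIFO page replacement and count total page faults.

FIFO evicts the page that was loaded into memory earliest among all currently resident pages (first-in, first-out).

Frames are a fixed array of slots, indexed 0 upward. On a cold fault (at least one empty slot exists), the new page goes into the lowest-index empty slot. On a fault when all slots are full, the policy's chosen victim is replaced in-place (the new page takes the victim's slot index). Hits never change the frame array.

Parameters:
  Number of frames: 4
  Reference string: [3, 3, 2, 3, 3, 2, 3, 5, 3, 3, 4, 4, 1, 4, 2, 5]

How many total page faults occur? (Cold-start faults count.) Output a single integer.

Step 0: ref 3 → FAULT, frames=[3,-,-,-]
Step 1: ref 3 → HIT, frames=[3,-,-,-]
Step 2: ref 2 → FAULT, frames=[3,2,-,-]
Step 3: ref 3 → HIT, frames=[3,2,-,-]
Step 4: ref 3 → HIT, frames=[3,2,-,-]
Step 5: ref 2 → HIT, frames=[3,2,-,-]
Step 6: ref 3 → HIT, frames=[3,2,-,-]
Step 7: ref 5 → FAULT, frames=[3,2,5,-]
Step 8: ref 3 → HIT, frames=[3,2,5,-]
Step 9: ref 3 → HIT, frames=[3,2,5,-]
Step 10: ref 4 → FAULT, frames=[3,2,5,4]
Step 11: ref 4 → HIT, frames=[3,2,5,4]
Step 12: ref 1 → FAULT (evict 3), frames=[1,2,5,4]
Step 13: ref 4 → HIT, frames=[1,2,5,4]
Step 14: ref 2 → HIT, frames=[1,2,5,4]
Step 15: ref 5 → HIT, frames=[1,2,5,4]
Total faults: 5

Answer: 5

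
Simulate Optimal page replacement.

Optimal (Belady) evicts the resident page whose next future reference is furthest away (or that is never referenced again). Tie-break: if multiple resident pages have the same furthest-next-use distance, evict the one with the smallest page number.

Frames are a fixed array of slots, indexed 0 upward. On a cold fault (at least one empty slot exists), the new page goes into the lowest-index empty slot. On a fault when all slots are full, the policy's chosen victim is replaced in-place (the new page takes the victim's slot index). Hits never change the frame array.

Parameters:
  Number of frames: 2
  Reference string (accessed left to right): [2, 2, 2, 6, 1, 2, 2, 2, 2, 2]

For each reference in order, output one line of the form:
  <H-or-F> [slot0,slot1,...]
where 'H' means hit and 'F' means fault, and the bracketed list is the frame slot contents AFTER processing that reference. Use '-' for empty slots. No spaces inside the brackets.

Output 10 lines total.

F [2,-]
H [2,-]
H [2,-]
F [2,6]
F [2,1]
H [2,1]
H [2,1]
H [2,1]
H [2,1]
H [2,1]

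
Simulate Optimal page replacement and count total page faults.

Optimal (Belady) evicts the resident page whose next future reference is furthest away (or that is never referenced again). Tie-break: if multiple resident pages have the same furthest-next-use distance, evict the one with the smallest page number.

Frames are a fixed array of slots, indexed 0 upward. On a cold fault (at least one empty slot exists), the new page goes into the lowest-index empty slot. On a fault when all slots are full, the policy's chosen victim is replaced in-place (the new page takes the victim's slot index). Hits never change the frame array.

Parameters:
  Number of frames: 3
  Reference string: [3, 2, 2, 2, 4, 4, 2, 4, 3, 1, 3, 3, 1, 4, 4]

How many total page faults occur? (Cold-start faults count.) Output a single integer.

Answer: 4

Derivation:
Step 0: ref 3 → FAULT, frames=[3,-,-]
Step 1: ref 2 → FAULT, frames=[3,2,-]
Step 2: ref 2 → HIT, frames=[3,2,-]
Step 3: ref 2 → HIT, frames=[3,2,-]
Step 4: ref 4 → FAULT, frames=[3,2,4]
Step 5: ref 4 → HIT, frames=[3,2,4]
Step 6: ref 2 → HIT, frames=[3,2,4]
Step 7: ref 4 → HIT, frames=[3,2,4]
Step 8: ref 3 → HIT, frames=[3,2,4]
Step 9: ref 1 → FAULT (evict 2), frames=[3,1,4]
Step 10: ref 3 → HIT, frames=[3,1,4]
Step 11: ref 3 → HIT, frames=[3,1,4]
Step 12: ref 1 → HIT, frames=[3,1,4]
Step 13: ref 4 → HIT, frames=[3,1,4]
Step 14: ref 4 → HIT, frames=[3,1,4]
Total faults: 4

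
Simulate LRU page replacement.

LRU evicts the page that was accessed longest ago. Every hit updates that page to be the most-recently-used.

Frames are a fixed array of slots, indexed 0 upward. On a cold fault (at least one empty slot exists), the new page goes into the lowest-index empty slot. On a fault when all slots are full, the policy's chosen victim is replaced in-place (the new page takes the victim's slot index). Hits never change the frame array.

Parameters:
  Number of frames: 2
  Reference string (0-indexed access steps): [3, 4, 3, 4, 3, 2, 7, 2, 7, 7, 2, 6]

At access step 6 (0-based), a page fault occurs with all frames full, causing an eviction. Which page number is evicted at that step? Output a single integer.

Answer: 3

Derivation:
Step 0: ref 3 -> FAULT, frames=[3,-]
Step 1: ref 4 -> FAULT, frames=[3,4]
Step 2: ref 3 -> HIT, frames=[3,4]
Step 3: ref 4 -> HIT, frames=[3,4]
Step 4: ref 3 -> HIT, frames=[3,4]
Step 5: ref 2 -> FAULT, evict 4, frames=[3,2]
Step 6: ref 7 -> FAULT, evict 3, frames=[7,2]
At step 6: evicted page 3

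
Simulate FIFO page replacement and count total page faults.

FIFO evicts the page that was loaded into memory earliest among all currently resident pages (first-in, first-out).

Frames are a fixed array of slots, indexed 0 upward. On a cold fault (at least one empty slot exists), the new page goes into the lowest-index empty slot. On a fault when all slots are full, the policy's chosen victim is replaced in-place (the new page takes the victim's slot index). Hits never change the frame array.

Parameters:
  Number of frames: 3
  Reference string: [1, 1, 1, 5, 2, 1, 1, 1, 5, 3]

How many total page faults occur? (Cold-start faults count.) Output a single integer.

Step 0: ref 1 → FAULT, frames=[1,-,-]
Step 1: ref 1 → HIT, frames=[1,-,-]
Step 2: ref 1 → HIT, frames=[1,-,-]
Step 3: ref 5 → FAULT, frames=[1,5,-]
Step 4: ref 2 → FAULT, frames=[1,5,2]
Step 5: ref 1 → HIT, frames=[1,5,2]
Step 6: ref 1 → HIT, frames=[1,5,2]
Step 7: ref 1 → HIT, frames=[1,5,2]
Step 8: ref 5 → HIT, frames=[1,5,2]
Step 9: ref 3 → FAULT (evict 1), frames=[3,5,2]
Total faults: 4

Answer: 4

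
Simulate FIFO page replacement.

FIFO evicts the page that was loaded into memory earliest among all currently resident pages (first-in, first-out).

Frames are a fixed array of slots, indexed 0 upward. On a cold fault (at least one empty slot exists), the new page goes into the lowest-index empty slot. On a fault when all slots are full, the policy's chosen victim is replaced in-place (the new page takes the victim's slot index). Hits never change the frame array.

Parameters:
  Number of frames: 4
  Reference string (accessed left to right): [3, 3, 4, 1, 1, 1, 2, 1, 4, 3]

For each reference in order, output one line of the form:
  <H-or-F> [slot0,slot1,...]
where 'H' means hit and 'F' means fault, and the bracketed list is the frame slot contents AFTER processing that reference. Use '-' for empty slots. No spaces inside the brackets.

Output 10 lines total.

F [3,-,-,-]
H [3,-,-,-]
F [3,4,-,-]
F [3,4,1,-]
H [3,4,1,-]
H [3,4,1,-]
F [3,4,1,2]
H [3,4,1,2]
H [3,4,1,2]
H [3,4,1,2]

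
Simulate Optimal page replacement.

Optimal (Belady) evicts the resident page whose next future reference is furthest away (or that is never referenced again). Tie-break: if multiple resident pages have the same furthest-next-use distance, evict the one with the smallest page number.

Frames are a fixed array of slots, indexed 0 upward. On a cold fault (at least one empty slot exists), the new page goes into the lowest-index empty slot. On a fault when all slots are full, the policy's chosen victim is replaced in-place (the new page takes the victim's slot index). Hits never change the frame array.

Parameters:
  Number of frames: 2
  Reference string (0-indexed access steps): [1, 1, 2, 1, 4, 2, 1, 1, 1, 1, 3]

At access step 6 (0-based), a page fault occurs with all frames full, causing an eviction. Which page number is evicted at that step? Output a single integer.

Step 0: ref 1 -> FAULT, frames=[1,-]
Step 1: ref 1 -> HIT, frames=[1,-]
Step 2: ref 2 -> FAULT, frames=[1,2]
Step 3: ref 1 -> HIT, frames=[1,2]
Step 4: ref 4 -> FAULT, evict 1, frames=[4,2]
Step 5: ref 2 -> HIT, frames=[4,2]
Step 6: ref 1 -> FAULT, evict 2, frames=[4,1]
At step 6: evicted page 2

Answer: 2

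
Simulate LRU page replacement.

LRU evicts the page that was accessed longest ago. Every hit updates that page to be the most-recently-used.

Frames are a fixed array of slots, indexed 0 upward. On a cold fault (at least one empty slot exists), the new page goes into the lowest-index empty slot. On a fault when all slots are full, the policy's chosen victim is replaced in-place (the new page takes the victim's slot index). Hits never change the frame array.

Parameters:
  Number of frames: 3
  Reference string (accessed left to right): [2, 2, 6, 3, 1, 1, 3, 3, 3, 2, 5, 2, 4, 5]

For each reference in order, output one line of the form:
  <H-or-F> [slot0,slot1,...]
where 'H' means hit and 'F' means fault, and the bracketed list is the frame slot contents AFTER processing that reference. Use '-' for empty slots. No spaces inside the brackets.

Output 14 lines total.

F [2,-,-]
H [2,-,-]
F [2,6,-]
F [2,6,3]
F [1,6,3]
H [1,6,3]
H [1,6,3]
H [1,6,3]
H [1,6,3]
F [1,2,3]
F [5,2,3]
H [5,2,3]
F [5,2,4]
H [5,2,4]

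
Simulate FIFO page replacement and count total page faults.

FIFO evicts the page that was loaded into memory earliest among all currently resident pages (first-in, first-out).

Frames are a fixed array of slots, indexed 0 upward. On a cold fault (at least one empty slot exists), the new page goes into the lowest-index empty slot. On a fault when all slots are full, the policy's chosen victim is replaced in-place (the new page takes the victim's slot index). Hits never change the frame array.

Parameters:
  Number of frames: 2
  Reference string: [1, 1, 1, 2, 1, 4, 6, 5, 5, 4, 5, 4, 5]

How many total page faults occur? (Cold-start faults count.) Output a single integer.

Answer: 6

Derivation:
Step 0: ref 1 → FAULT, frames=[1,-]
Step 1: ref 1 → HIT, frames=[1,-]
Step 2: ref 1 → HIT, frames=[1,-]
Step 3: ref 2 → FAULT, frames=[1,2]
Step 4: ref 1 → HIT, frames=[1,2]
Step 5: ref 4 → FAULT (evict 1), frames=[4,2]
Step 6: ref 6 → FAULT (evict 2), frames=[4,6]
Step 7: ref 5 → FAULT (evict 4), frames=[5,6]
Step 8: ref 5 → HIT, frames=[5,6]
Step 9: ref 4 → FAULT (evict 6), frames=[5,4]
Step 10: ref 5 → HIT, frames=[5,4]
Step 11: ref 4 → HIT, frames=[5,4]
Step 12: ref 5 → HIT, frames=[5,4]
Total faults: 6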